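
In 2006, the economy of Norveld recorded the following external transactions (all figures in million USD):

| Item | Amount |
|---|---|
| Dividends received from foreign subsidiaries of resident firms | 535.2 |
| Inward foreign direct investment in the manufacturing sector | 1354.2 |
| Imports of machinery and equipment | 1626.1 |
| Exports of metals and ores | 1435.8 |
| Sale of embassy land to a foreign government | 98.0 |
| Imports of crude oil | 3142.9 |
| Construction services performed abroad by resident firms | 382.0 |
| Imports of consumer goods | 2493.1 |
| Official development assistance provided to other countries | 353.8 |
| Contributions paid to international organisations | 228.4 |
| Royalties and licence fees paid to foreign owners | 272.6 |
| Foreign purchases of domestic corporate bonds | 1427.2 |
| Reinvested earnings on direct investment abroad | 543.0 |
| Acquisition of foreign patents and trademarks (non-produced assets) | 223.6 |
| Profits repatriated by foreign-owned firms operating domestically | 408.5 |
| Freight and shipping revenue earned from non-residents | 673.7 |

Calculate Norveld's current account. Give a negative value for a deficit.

-4955.7

Goods: -1626.1 - 3142.9 + 1435.8 - 2493.1 = -5826.3
Services: -272.6 + 382.0 + 673.7 = 783.1
Primary income: 535.2 - 408.5 + 543.0 = 669.7
Secondary income: -228.4 - 353.8 = -582.2
Current account = (-5826.3) + 783.1 + 669.7 + (-582.2) = -4955.7
(Excluded from the current account — financial account: inward foreign direct investment in the manufacturing sector 1354.2, foreign purchases of domestic corporate bonds 1427.2; capital account: sale of embassy land to a foreign government 98.0, acquisition of foreign patents and trademarks (non-produced assets) 223.6.)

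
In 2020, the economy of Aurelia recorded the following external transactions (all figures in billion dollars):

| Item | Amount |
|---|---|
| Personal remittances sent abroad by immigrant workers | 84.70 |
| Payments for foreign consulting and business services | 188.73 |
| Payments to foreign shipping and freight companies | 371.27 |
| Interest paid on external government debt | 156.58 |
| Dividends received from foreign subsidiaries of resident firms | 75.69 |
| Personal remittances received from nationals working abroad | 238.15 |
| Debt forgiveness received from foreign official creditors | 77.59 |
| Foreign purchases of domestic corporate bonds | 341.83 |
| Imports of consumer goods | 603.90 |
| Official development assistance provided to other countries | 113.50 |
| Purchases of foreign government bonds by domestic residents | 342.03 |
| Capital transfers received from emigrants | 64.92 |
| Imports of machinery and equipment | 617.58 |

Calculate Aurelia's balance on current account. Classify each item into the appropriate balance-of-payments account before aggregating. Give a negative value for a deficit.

Goods: -603.90 - 617.58 = -1221.48
Services: -188.73 - 371.27 = -560.00
Primary income: 75.69 - 156.58 = -80.89
Secondary income: 238.15 - 113.50 - 84.70 = 39.95
Current account = (-1221.48) + (-560.00) + (-80.89) + 39.95 = -1822.42
(Excluded from the current account — capital account: debt forgiveness received from foreign official creditors 77.59, capital transfers received from emigrants 64.92; financial account: foreign purchases of domestic corporate bonds 341.83, purchases of foreign government bonds by domestic residents 342.03.)

-1822.42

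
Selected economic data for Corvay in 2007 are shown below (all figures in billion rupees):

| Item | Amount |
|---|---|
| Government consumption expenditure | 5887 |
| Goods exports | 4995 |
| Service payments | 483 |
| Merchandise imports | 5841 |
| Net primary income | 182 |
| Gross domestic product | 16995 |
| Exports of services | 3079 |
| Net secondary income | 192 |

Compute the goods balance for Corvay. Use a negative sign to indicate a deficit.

-846

Goods balance = 4995 - 5841 = -846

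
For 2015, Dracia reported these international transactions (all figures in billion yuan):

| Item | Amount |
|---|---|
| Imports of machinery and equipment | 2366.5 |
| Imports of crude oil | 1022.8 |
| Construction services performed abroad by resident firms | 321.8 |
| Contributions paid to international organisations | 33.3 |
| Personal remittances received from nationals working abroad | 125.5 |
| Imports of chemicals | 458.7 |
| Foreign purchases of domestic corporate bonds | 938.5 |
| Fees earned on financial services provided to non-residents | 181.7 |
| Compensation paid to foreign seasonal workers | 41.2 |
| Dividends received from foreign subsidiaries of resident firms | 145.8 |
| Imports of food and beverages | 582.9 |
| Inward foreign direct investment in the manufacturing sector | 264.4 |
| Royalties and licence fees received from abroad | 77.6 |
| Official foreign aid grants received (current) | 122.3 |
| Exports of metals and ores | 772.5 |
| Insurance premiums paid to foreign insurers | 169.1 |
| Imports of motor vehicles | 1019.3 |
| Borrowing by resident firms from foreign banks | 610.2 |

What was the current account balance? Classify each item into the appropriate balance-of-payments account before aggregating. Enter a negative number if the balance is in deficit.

Goods: -458.7 - 2366.5 - 1022.8 + 772.5 - 582.9 - 1019.3 = -4677.7
Services: 321.8 - 169.1 + 77.6 + 181.7 = 412.0
Primary income: 145.8 - 41.2 = 104.6
Secondary income: 125.5 + 122.3 - 33.3 = 214.5
Current account = (-4677.7) + 412.0 + 104.6 + 214.5 = -3946.6
(Excluded from the current account — financial account: foreign purchases of domestic corporate bonds 938.5, inward foreign direct investment in the manufacturing sector 264.4, borrowing by resident firms from foreign banks 610.2.)

-3946.6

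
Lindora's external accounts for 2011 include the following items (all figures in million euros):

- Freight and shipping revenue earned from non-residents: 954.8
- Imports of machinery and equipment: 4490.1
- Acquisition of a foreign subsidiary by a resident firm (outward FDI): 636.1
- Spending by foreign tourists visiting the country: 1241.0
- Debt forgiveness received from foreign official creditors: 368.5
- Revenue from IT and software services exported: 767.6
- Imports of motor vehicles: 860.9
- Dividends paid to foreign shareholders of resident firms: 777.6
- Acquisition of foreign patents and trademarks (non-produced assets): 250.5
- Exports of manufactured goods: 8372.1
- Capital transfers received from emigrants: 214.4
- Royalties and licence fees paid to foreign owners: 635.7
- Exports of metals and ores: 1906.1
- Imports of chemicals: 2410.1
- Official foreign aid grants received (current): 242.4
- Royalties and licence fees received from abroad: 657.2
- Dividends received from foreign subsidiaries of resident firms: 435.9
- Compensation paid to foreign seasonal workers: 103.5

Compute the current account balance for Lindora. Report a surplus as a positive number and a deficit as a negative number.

5299.2

Goods: -2410.1 - 860.9 + 1906.1 + 8372.1 - 4490.1 = 2517.1
Services: 657.2 + 954.8 + 1241.0 + 767.6 - 635.7 = 2984.9
Primary income: -103.5 + 435.9 - 777.6 = -445.2
Secondary income: 242.4
Current account = 2517.1 + 2984.9 + (-445.2) + 242.4 = 5299.2
(Excluded from the current account — financial account: acquisition of a foreign subsidiary by a resident firm (outward FDI) 636.1; capital account: debt forgiveness received from foreign official creditors 368.5, acquisition of foreign patents and trademarks (non-produced assets) 250.5, capital transfers received from emigrants 214.4.)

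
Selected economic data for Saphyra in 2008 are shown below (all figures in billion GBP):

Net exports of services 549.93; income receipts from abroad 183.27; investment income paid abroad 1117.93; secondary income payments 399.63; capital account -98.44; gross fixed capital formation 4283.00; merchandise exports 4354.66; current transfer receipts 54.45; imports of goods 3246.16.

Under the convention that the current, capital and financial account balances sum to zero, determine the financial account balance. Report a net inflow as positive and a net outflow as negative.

Goods balance = 4354.66 - 3246.16 = 1108.50
Services balance = 549.93
Trade balance (goods + services) = 1108.50 + 549.93 = 1658.43
Net primary income = 183.27 - 1117.93 = -934.66
Net secondary income = 54.45 - 399.63 = -345.18
Current account = 1658.43 + (-934.66) + (-345.18) = 378.59
Financial account = -(378.59 + (-98.44)) = -280.15

-280.15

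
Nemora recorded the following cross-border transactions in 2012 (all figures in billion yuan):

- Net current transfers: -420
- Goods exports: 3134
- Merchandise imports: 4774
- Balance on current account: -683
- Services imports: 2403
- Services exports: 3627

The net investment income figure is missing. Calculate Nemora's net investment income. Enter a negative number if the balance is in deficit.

153

Current account = goods balance + services balance + net primary income + net secondary income
Sum of the known components = -836
Net investment income = CA - (known components) = -683 - (-836) = 153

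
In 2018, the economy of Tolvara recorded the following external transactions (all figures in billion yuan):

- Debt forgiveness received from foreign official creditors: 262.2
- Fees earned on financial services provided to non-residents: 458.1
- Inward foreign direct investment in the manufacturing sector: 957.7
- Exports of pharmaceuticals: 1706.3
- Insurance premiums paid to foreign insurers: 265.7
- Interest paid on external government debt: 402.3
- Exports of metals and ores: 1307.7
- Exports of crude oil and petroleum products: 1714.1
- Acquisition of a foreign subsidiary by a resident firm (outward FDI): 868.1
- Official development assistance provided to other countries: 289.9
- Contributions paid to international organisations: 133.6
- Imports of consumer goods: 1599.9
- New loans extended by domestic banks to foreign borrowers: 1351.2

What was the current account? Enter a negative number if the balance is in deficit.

Goods: -1599.9 + 1307.7 + 1714.1 + 1706.3 = 3128.2
Services: 458.1 - 265.7 = 192.4
Primary income: -402.3
Secondary income: -289.9 - 133.6 = -423.5
Current account = 3128.2 + 192.4 + (-402.3) + (-423.5) = 2494.8
(Excluded from the current account — capital account: debt forgiveness received from foreign official creditors 262.2; financial account: inward foreign direct investment in the manufacturing sector 957.7, acquisition of a foreign subsidiary by a resident firm (outward FDI) 868.1, new loans extended by domestic banks to foreign borrowers 1351.2.)

2494.8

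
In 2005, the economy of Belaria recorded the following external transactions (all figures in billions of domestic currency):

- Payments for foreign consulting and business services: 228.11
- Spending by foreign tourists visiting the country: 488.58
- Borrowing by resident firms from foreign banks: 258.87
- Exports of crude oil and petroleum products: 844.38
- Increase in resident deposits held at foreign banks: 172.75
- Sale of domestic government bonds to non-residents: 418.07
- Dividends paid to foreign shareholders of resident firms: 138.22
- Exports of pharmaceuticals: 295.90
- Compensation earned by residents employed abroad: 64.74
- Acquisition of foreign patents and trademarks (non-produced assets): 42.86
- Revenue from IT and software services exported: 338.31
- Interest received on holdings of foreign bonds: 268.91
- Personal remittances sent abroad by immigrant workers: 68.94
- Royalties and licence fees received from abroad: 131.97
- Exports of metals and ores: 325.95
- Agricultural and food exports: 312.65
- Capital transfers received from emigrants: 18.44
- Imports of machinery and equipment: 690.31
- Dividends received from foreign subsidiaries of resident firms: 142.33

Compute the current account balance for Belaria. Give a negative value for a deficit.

Goods: 295.90 + 325.95 - 690.31 + 312.65 + 844.38 = 1088.57
Services: 488.58 + 131.97 - 228.11 + 338.31 = 730.75
Primary income: 142.33 - 138.22 + 268.91 + 64.74 = 337.76
Secondary income: -68.94
Current account = 1088.57 + 730.75 + 337.76 + (-68.94) = 2088.14
(Excluded from the current account — financial account: borrowing by resident firms from foreign banks 258.87, increase in resident deposits held at foreign banks 172.75, sale of domestic government bonds to non-residents 418.07; capital account: acquisition of foreign patents and trademarks (non-produced assets) 42.86, capital transfers received from emigrants 18.44.)

2088.14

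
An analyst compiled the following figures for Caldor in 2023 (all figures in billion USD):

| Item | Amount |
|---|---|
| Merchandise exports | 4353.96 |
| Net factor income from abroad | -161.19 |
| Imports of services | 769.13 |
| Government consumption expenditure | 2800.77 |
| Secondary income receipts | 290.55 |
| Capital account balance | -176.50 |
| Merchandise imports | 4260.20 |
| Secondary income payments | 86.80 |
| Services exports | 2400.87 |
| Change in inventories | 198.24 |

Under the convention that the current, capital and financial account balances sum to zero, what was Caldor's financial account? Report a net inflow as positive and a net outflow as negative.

-1591.56

Goods balance = 4353.96 - 4260.20 = 93.76
Services balance = 2400.87 - 769.13 = 1631.74
Trade balance (goods + services) = 93.76 + 1631.74 = 1725.50
Net primary income = -161.19
Net secondary income = 290.55 - 86.80 = 203.75
Current account = 1725.50 + (-161.19) + 203.75 = 1768.06
Financial account = -(1768.06 + (-176.50)) = -1591.56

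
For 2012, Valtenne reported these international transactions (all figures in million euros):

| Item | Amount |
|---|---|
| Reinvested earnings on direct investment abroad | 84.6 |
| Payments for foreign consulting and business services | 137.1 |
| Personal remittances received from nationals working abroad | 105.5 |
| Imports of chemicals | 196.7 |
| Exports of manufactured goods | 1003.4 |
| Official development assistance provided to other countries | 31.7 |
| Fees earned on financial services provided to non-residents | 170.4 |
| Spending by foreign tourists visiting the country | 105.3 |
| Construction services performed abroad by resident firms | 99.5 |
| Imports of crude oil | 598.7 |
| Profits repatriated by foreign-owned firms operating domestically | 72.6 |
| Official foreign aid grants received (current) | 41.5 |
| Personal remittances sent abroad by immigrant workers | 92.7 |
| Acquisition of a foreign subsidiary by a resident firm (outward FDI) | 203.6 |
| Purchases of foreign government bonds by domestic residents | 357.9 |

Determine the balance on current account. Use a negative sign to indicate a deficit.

Goods: -196.7 - 598.7 + 1003.4 = 208.0
Services: 99.5 + 105.3 - 137.1 + 170.4 = 238.1
Primary income: 84.6 - 72.6 = 12.0
Secondary income: -92.7 + 41.5 + 105.5 - 31.7 = 22.6
Current account = 208.0 + 238.1 + 12.0 + 22.6 = 480.7
(Excluded from the current account — financial account: acquisition of a foreign subsidiary by a resident firm (outward FDI) 203.6, purchases of foreign government bonds by domestic residents 357.9.)

480.7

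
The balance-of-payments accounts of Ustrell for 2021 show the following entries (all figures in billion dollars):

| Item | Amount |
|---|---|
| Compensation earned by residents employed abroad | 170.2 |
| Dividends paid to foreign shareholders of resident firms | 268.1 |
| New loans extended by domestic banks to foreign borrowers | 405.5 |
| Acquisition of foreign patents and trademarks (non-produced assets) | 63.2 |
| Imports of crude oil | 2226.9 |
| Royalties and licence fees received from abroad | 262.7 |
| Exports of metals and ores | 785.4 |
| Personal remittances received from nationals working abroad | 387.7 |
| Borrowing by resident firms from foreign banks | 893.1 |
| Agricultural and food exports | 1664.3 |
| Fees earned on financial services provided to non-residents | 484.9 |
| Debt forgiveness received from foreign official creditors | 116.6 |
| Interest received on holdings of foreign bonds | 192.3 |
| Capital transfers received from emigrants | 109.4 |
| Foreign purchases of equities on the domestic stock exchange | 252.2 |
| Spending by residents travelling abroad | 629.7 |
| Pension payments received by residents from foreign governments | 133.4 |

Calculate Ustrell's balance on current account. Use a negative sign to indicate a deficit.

956.2

Goods: -2226.9 + 1664.3 + 785.4 = 222.8
Services: -629.7 + 262.7 + 484.9 = 117.9
Primary income: 170.2 + 192.3 - 268.1 = 94.4
Secondary income: 133.4 + 387.7 = 521.1
Current account = 222.8 + 117.9 + 94.4 + 521.1 = 956.2
(Excluded from the current account — financial account: new loans extended by domestic banks to foreign borrowers 405.5, borrowing by resident firms from foreign banks 893.1, foreign purchases of equities on the domestic stock exchange 252.2; capital account: acquisition of foreign patents and trademarks (non-produced assets) 63.2, debt forgiveness received from foreign official creditors 116.6, capital transfers received from emigrants 109.4.)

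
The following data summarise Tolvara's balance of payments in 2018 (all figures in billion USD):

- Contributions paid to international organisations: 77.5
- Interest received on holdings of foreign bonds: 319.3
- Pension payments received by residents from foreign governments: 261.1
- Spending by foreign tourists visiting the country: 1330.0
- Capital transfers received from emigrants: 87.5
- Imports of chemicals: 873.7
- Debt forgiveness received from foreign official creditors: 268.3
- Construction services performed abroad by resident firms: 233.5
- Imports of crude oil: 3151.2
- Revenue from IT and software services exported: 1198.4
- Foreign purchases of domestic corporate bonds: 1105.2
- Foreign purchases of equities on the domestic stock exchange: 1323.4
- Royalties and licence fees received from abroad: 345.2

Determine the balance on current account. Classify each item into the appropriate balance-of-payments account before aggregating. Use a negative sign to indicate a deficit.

Goods: -873.7 - 3151.2 = -4024.9
Services: 233.5 + 1330.0 + 1198.4 + 345.2 = 3107.1
Primary income: 319.3
Secondary income: 261.1 - 77.5 = 183.6
Current account = (-4024.9) + 3107.1 + 319.3 + 183.6 = -414.9
(Excluded from the current account — capital account: capital transfers received from emigrants 87.5, debt forgiveness received from foreign official creditors 268.3; financial account: foreign purchases of domestic corporate bonds 1105.2, foreign purchases of equities on the domestic stock exchange 1323.4.)

-414.9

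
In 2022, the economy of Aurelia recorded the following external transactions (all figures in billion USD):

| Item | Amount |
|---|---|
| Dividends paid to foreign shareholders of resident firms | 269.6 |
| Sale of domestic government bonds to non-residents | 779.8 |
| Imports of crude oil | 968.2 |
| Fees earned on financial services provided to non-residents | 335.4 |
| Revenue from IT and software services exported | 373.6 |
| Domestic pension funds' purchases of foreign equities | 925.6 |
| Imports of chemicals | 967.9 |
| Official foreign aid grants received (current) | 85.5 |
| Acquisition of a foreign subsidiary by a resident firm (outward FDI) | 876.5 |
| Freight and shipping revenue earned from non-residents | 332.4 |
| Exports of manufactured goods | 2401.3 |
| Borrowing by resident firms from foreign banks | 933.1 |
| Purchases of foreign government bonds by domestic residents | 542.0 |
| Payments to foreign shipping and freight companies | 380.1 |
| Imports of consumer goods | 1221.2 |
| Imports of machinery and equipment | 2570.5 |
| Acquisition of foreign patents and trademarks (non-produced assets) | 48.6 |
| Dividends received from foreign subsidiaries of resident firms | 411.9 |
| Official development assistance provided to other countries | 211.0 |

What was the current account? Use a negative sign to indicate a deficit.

Goods: -968.2 - 1221.2 - 967.9 + 2401.3 - 2570.5 = -3326.5
Services: 373.6 + 335.4 + 332.4 - 380.1 = 661.3
Primary income: 411.9 - 269.6 = 142.3
Secondary income: -211.0 + 85.5 = -125.5
Current account = (-3326.5) + 661.3 + 142.3 + (-125.5) = -2648.4
(Excluded from the current account — financial account: sale of domestic government bonds to non-residents 779.8, domestic pension funds' purchases of foreign equities 925.6, acquisition of a foreign subsidiary by a resident firm (outward FDI) 876.5, borrowing by resident firms from foreign banks 933.1, purchases of foreign government bonds by domestic residents 542.0; capital account: acquisition of foreign patents and trademarks (non-produced assets) 48.6.)

-2648.4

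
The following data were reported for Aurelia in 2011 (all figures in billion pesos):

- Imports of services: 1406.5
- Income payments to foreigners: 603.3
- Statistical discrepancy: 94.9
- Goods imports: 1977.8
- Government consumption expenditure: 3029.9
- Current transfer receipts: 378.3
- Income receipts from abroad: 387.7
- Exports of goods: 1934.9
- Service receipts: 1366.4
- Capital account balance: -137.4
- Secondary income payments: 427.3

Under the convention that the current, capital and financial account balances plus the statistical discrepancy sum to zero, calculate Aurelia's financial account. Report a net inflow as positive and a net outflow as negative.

390.1

Goods balance = 1934.9 - 1977.8 = -42.9
Services balance = 1366.4 - 1406.5 = -40.1
Trade balance (goods + services) = -42.9 + (-40.1) = -83.0
Net primary income = 387.7 - 603.3 = -215.6
Net secondary income = 378.3 - 427.3 = -49.0
Current account = -83.0 + (-215.6) + (-49.0) = -347.6
Financial account = -(-347.6 + (-137.4) + 94.9) = 390.1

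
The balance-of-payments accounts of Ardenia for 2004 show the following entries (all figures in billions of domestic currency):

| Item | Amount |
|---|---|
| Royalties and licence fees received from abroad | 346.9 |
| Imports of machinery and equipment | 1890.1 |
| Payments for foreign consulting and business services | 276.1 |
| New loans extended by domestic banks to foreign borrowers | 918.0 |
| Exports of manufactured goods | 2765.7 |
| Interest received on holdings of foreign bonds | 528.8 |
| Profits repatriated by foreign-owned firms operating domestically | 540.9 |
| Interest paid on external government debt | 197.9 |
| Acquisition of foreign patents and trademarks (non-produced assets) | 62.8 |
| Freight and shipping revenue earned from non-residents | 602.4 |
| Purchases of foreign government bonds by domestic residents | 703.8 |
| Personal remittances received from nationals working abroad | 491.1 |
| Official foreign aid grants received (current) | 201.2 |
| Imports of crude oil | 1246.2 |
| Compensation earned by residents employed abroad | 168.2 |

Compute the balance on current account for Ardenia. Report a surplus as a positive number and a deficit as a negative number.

Goods: 2765.7 - 1246.2 - 1890.1 = -370.6
Services: 602.4 - 276.1 + 346.9 = 673.2
Primary income: 528.8 - 540.9 - 197.9 + 168.2 = -41.8
Secondary income: 201.2 + 491.1 = 692.3
Current account = (-370.6) + 673.2 + (-41.8) + 692.3 = 953.1
(Excluded from the current account — financial account: new loans extended by domestic banks to foreign borrowers 918.0, purchases of foreign government bonds by domestic residents 703.8; capital account: acquisition of foreign patents and trademarks (non-produced assets) 62.8.)

953.1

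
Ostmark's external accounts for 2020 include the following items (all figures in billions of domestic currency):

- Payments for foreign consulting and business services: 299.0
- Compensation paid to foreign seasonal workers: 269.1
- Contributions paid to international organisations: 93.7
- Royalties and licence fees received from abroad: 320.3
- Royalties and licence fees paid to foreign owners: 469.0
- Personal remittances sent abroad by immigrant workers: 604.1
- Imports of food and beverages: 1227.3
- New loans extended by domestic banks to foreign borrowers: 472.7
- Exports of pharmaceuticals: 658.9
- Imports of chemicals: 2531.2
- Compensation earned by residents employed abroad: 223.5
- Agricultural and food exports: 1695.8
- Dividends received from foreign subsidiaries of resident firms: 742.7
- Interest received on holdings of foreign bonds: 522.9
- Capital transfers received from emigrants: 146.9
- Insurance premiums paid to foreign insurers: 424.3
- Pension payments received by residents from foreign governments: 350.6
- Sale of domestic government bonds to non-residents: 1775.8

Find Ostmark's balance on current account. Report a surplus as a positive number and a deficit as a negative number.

Goods: 1695.8 + 658.9 - 1227.3 - 2531.2 = -1403.8
Services: -299.0 - 469.0 + 320.3 - 424.3 = -872.0
Primary income: 223.5 - 269.1 + 522.9 + 742.7 = 1220.0
Secondary income: -604.1 + 350.6 - 93.7 = -347.2
Current account = (-1403.8) + (-872.0) + 1220.0 + (-347.2) = -1403.0
(Excluded from the current account — financial account: new loans extended by domestic banks to foreign borrowers 472.7, sale of domestic government bonds to non-residents 1775.8; capital account: capital transfers received from emigrants 146.9.)

-1403.0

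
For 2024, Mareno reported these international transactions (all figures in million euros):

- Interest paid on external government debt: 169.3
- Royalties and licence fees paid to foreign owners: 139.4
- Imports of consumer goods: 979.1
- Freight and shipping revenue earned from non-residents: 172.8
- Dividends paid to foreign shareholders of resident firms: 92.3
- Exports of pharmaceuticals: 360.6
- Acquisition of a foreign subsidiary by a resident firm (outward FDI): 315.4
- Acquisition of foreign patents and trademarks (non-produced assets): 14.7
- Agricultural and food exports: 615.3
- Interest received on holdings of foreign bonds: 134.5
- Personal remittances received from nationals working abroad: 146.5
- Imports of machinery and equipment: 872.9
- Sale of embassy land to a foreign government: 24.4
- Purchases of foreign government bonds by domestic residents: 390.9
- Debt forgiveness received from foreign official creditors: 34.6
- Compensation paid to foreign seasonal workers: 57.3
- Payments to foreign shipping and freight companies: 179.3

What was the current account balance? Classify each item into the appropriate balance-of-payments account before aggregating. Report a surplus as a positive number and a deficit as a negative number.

-1059.9

Goods: -872.9 + 360.6 - 979.1 + 615.3 = -876.1
Services: -179.3 + 172.8 - 139.4 = -145.9
Primary income: -169.3 - 57.3 + 134.5 - 92.3 = -184.4
Secondary income: 146.5
Current account = (-876.1) + (-145.9) + (-184.4) + 146.5 = -1059.9
(Excluded from the current account — financial account: acquisition of a foreign subsidiary by a resident firm (outward FDI) 315.4, purchases of foreign government bonds by domestic residents 390.9; capital account: acquisition of foreign patents and trademarks (non-produced assets) 14.7, sale of embassy land to a foreign government 24.4, debt forgiveness received from foreign official creditors 34.6.)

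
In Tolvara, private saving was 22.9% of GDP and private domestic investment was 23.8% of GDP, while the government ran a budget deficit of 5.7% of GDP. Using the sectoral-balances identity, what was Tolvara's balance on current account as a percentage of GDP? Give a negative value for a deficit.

-6.6

By the sectoral-balances identity, CA = (S_private - I) + (T - G).
Private balance = 22.9 - 23.8 = -0.9
Government balance (T - G) = -5.7
CA = -0.9 + (-5.7) = -6.6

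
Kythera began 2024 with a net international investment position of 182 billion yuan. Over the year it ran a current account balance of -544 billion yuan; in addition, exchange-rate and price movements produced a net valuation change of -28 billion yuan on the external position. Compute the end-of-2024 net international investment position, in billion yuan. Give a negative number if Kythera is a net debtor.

Change in NIIP = current account + net valuation change = -544 + (-28) = -572
End-of-year NIIP = 182 + (-572) = -390

-390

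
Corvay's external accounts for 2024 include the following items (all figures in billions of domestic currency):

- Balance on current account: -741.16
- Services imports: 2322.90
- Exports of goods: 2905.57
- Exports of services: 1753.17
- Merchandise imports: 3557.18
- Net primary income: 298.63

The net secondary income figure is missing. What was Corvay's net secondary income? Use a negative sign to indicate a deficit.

181.55

Current account = goods balance + services balance + net primary income + net secondary income
Sum of the known components = -922.71
Net secondary income = CA - (known components) = -741.16 - (-922.71) = 181.55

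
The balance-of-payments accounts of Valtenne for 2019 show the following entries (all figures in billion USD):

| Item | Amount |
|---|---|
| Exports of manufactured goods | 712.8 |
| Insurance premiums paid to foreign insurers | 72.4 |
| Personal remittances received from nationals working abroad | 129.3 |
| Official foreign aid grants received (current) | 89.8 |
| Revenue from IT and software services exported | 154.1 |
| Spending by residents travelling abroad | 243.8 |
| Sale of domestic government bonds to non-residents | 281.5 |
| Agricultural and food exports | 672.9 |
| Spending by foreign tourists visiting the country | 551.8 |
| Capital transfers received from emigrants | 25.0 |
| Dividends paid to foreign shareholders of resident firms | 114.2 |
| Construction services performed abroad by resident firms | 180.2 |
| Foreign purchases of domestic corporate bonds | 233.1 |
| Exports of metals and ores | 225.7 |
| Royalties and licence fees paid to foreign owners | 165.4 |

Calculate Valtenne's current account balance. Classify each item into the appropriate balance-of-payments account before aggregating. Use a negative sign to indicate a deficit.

Goods: 672.9 + 712.8 + 225.7 = 1611.4
Services: 551.8 + 154.1 - 72.4 - 165.4 - 243.8 + 180.2 = 404.5
Primary income: -114.2
Secondary income: 129.3 + 89.8 = 219.1
Current account = 1611.4 + 404.5 + (-114.2) + 219.1 = 2120.8
(Excluded from the current account — financial account: sale of domestic government bonds to non-residents 281.5, foreign purchases of domestic corporate bonds 233.1; capital account: capital transfers received from emigrants 25.0.)

2120.8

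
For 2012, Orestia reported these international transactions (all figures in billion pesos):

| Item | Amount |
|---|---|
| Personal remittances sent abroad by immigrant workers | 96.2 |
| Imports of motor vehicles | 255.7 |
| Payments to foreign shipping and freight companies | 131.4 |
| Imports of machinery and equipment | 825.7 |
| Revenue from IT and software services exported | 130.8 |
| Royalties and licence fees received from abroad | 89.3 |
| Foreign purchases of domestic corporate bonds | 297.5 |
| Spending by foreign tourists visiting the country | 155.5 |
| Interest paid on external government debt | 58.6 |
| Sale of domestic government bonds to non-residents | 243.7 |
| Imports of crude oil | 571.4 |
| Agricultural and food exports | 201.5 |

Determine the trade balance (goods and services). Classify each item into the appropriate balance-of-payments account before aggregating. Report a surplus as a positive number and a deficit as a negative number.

Goods: -255.7 + 201.5 - 825.7 - 571.4 = -1451.3
Services: 155.5 + 130.8 - 131.4 + 89.3 = 244.2
Trade balance = -1451.3 + 244.2 = -1207.1
(Excluded from the trade balance — secondary income: personal remittances sent abroad by immigrant workers 96.2; financial account: foreign purchases of domestic corporate bonds 297.5, sale of domestic government bonds to non-residents 243.7; primary income: interest paid on external government debt 58.6.)

-1207.1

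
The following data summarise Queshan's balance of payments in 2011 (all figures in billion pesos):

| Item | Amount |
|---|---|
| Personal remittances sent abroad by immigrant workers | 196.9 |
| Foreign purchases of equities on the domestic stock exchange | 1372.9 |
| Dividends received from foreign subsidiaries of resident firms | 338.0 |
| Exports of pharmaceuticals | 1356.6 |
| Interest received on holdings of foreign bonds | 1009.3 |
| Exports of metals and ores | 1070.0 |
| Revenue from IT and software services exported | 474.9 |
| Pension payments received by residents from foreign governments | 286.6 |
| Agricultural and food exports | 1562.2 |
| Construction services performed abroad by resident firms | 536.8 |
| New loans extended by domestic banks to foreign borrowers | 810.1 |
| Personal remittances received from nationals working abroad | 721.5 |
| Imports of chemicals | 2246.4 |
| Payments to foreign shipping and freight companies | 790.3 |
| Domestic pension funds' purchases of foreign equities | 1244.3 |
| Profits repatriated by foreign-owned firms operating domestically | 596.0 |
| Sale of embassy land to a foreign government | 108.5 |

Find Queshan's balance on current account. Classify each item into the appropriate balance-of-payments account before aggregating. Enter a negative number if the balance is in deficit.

3526.3

Goods: 1070.0 + 1562.2 + 1356.6 - 2246.4 = 1742.4
Services: 536.8 - 790.3 + 474.9 = 221.4
Primary income: -596.0 + 338.0 + 1009.3 = 751.3
Secondary income: 286.6 - 196.9 + 721.5 = 811.2
Current account = 1742.4 + 221.4 + 751.3 + 811.2 = 3526.3
(Excluded from the current account — financial account: foreign purchases of equities on the domestic stock exchange 1372.9, new loans extended by domestic banks to foreign borrowers 810.1, domestic pension funds' purchases of foreign equities 1244.3; capital account: sale of embassy land to a foreign government 108.5.)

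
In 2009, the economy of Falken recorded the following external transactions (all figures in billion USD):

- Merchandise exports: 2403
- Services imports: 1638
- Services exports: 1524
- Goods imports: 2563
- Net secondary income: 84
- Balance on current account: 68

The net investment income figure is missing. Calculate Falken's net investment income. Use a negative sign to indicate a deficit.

Current account = goods balance + services balance + net primary income + net secondary income
Sum of the known components = -190
Net investment income = CA - (known components) = 68 - (-190) = 258

258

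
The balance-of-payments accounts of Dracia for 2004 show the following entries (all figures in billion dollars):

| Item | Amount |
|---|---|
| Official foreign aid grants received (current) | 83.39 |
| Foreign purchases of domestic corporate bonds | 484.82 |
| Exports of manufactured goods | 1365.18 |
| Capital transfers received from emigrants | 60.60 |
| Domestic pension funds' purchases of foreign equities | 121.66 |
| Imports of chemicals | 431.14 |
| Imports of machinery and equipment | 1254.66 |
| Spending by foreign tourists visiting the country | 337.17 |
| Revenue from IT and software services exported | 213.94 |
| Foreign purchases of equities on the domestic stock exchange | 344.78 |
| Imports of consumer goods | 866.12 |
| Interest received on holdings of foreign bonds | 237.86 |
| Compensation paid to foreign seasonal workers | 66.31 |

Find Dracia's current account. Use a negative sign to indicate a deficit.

-380.69

Goods: -431.14 - 1254.66 - 866.12 + 1365.18 = -1186.74
Services: 213.94 + 337.17 = 551.11
Primary income: -66.31 + 237.86 = 171.55
Secondary income: 83.39
Current account = (-1186.74) + 551.11 + 171.55 + 83.39 = -380.69
(Excluded from the current account — financial account: foreign purchases of domestic corporate bonds 484.82, domestic pension funds' purchases of foreign equities 121.66, foreign purchases of equities on the domestic stock exchange 344.78; capital account: capital transfers received from emigrants 60.60.)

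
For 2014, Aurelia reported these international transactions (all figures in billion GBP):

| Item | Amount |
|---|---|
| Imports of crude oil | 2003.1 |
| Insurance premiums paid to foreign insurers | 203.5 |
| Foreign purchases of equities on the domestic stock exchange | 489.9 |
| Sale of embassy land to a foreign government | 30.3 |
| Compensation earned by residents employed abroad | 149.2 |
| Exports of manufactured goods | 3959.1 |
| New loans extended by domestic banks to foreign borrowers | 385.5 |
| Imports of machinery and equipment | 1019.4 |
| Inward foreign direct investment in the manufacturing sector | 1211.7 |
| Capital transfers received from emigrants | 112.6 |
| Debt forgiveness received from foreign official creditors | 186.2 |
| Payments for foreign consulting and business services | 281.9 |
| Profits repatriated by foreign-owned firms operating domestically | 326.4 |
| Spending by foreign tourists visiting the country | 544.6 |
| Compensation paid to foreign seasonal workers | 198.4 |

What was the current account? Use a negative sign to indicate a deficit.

Goods: 3959.1 - 2003.1 - 1019.4 = 936.6
Services: 544.6 - 203.5 - 281.9 = 59.2
Primary income: -198.4 + 149.2 - 326.4 = -375.6
Current account = 936.6 + 59.2 + (-375.6) = 620.2
(Excluded from the current account — financial account: foreign purchases of equities on the domestic stock exchange 489.9, new loans extended by domestic banks to foreign borrowers 385.5, inward foreign direct investment in the manufacturing sector 1211.7; capital account: sale of embassy land to a foreign government 30.3, capital transfers received from emigrants 112.6, debt forgiveness received from foreign official creditors 186.2.)

620.2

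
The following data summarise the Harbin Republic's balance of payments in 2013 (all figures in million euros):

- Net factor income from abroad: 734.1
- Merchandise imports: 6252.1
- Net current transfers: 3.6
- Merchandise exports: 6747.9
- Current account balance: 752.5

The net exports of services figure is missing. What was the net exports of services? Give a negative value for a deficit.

Current account = goods balance + services balance + net primary income + net secondary income
Sum of the known components = 1233.5
Net exports of services = CA - (known components) = 752.5 - 1233.5 = -481.0

-481.0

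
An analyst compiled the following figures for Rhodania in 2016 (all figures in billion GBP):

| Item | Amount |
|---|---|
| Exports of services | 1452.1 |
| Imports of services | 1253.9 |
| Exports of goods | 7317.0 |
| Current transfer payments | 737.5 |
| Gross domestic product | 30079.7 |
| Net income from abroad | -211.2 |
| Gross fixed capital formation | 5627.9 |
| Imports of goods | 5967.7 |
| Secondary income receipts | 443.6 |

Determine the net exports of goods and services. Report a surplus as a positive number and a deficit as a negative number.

1547.5

Goods balance = 7317.0 - 5967.7 = 1349.3
Services balance = 1452.1 - 1253.9 = 198.2
Trade balance (goods + services) = 1349.3 + 198.2 = 1547.5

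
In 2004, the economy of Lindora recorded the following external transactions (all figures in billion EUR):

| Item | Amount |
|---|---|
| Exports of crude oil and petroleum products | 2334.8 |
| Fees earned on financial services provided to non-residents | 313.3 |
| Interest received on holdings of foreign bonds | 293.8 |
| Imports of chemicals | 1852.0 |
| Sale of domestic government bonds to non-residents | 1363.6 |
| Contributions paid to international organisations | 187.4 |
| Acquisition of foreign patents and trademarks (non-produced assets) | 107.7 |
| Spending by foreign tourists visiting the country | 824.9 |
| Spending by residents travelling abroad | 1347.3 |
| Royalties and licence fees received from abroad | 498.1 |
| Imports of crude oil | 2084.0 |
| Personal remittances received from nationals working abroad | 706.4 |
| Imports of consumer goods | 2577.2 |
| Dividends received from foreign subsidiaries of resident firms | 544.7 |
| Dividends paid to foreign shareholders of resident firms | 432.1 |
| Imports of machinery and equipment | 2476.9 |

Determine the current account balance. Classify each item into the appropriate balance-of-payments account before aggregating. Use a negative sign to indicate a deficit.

Goods: -2084.0 - 2577.2 + 2334.8 - 1852.0 - 2476.9 = -6655.3
Services: 313.3 + 498.1 + 824.9 - 1347.3 = 289.0
Primary income: -432.1 + 544.7 + 293.8 = 406.4
Secondary income: -187.4 + 706.4 = 519.0
Current account = (-6655.3) + 289.0 + 406.4 + 519.0 = -5440.9
(Excluded from the current account — financial account: sale of domestic government bonds to non-residents 1363.6; capital account: acquisition of foreign patents and trademarks (non-produced assets) 107.7.)

-5440.9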